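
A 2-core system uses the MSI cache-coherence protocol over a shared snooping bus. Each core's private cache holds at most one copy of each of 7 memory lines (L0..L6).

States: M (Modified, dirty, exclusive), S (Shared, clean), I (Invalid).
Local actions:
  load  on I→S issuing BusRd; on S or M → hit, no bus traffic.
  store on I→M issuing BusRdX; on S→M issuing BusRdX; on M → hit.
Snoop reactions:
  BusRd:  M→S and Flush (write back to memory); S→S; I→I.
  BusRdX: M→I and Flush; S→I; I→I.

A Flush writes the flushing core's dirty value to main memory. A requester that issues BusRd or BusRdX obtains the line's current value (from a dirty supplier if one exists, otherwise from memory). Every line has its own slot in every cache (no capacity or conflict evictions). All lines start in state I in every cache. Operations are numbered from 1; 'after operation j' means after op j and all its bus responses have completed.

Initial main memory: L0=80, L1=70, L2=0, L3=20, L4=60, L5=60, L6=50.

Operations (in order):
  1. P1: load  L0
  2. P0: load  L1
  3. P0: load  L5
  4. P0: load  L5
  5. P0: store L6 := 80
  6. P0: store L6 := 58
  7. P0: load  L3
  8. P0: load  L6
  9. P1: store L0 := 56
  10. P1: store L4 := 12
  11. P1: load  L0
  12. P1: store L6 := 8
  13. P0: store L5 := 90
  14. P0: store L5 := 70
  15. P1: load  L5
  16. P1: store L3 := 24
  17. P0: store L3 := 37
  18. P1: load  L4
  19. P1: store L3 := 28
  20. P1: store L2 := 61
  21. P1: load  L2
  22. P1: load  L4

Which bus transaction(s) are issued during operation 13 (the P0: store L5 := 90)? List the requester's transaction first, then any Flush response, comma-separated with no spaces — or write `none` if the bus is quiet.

1. P1: load  L0  bus=[BusRd]  L0: P0=I P1=S  mem[L0]=80
2. P0: load  L1  bus=[BusRd]  L1: P0=S P1=I  mem[L1]=70
3. P0: load  L5  bus=[BusRd]  L5: P0=S P1=I  mem[L5]=60
4. P0: load  L5  bus=[-]  L5: P0=S P1=I  mem[L5]=60
5. P0: store L6 := 80  bus=[BusRdX]  L6: P0=M P1=I  mem[L6]=50
6. P0: store L6 := 58  bus=[-]  L6: P0=M P1=I  mem[L6]=50
7. P0: load  L3  bus=[BusRd]  L3: P0=S P1=I  mem[L3]=20
8. P0: load  L6  bus=[-]  L6: P0=M P1=I  mem[L6]=50
9. P1: store L0 := 56  bus=[BusRdX]  L0: P0=I P1=M  mem[L0]=80
10. P1: store L4 := 12  bus=[BusRdX]  L4: P0=I P1=M  mem[L4]=60
11. P1: load  L0  bus=[-]  L0: P0=I P1=M  mem[L0]=80
12. P1: store L6 := 8  bus=[BusRdX,Flush]  L6: P0=I P1=M  mem[L6]=58
13. P0: store L5 := 90  bus=[BusRdX]  L5: P0=M P1=I  mem[L5]=60
14. P0: store L5 := 70  bus=[-]  L5: P0=M P1=I  mem[L5]=60
15. P1: load  L5  bus=[BusRd,Flush]  L5: P0=S P1=S  mem[L5]=70
16. P1: store L3 := 24  bus=[BusRdX]  L3: P0=I P1=M  mem[L3]=20
17. P0: store L3 := 37  bus=[BusRdX,Flush]  L3: P0=M P1=I  mem[L3]=24
18. P1: load  L4  bus=[-]  L4: P0=I P1=M  mem[L4]=60
19. P1: store L3 := 28  bus=[BusRdX,Flush]  L3: P0=I P1=M  mem[L3]=37
20. P1: store L2 := 61  bus=[BusRdX]  L2: P0=I P1=M  mem[L2]=0
21. P1: load  L2  bus=[-]  L2: P0=I P1=M  mem[L2]=0
22. P1: load  L4  bus=[-]  L4: P0=I P1=M  mem[L4]=60

bus = BusRdX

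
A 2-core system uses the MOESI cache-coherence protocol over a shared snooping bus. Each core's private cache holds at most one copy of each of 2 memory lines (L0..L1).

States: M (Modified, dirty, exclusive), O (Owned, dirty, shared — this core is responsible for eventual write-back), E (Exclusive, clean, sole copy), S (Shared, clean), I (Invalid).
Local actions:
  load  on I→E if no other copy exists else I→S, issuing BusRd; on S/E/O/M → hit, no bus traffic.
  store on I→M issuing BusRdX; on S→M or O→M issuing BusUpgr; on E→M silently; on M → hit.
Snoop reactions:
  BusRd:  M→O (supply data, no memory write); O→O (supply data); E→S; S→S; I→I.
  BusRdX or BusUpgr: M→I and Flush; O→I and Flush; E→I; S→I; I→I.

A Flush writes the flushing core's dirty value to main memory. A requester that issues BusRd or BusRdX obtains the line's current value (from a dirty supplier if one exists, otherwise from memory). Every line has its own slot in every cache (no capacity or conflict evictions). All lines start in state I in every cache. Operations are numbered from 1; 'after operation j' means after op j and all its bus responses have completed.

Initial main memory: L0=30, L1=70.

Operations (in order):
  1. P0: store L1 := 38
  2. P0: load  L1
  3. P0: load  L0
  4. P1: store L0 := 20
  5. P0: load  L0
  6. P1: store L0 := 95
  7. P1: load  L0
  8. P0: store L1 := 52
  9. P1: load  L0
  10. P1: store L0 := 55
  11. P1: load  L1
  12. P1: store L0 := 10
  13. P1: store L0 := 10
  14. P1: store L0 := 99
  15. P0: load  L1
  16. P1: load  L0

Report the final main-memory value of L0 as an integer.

step 1: P0: store L1 := 38  ⟶  MI  (L1)  txn=BusRdX  M[L1]=70
step 2: P0: load  L1  ⟶  MI  (L1)  txn=∅  M[L1]=70
step 3: P0: load  L0  ⟶  EI  (L0)  txn=BusRd  M[L0]=30
step 4: P1: store L0 := 20  ⟶  IM  (L0)  txn=BusRdX  M[L0]=30
step 5: P0: load  L0  ⟶  SO  (L0)  txn=BusRd  M[L0]=30
step 6: P1: store L0 := 95  ⟶  IM  (L0)  txn=BusUpgr  M[L0]=30
step 7: P1: load  L0  ⟶  IM  (L0)  txn=∅  M[L0]=30
step 8: P0: store L1 := 52  ⟶  MI  (L1)  txn=∅  M[L1]=70
step 9: P1: load  L0  ⟶  IM  (L0)  txn=∅  M[L0]=30
step 10: P1: store L0 := 55  ⟶  IM  (L0)  txn=∅  M[L0]=30
step 11: P1: load  L1  ⟶  OS  (L1)  txn=BusRd  M[L1]=70
step 12: P1: store L0 := 10  ⟶  IM  (L0)  txn=∅  M[L0]=30
step 13: P1: store L0 := 10  ⟶  IM  (L0)  txn=∅  M[L0]=30
step 14: P1: store L0 := 99  ⟶  IM  (L0)  txn=∅  M[L0]=30
step 15: P0: load  L1  ⟶  OS  (L1)  txn=∅  M[L1]=70
step 16: P1: load  L0  ⟶  IM  (L0)  txn=∅  M[L0]=30

memory[L0] = 30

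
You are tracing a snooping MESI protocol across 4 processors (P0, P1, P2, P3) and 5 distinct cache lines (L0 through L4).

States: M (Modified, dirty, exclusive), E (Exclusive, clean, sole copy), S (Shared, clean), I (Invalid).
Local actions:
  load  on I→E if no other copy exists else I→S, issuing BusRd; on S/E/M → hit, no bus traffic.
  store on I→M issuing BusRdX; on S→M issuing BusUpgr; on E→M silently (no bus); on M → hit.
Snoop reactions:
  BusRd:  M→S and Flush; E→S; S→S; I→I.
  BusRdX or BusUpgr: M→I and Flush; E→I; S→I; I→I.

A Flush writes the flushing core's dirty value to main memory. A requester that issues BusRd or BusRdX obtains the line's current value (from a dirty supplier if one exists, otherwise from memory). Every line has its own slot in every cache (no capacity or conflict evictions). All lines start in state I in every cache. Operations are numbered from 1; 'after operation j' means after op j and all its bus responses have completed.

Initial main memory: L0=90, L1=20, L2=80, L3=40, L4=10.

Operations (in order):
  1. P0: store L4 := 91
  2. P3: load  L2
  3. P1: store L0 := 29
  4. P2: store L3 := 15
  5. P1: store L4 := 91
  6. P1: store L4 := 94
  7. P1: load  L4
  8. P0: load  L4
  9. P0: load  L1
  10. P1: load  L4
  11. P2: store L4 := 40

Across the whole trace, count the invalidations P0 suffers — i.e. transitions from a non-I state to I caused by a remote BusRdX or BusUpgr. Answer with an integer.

invalidations = 2

1. P0: store L4 := 91  bus=[BusRdX]  L4: P0=M P1=I P2=I P3=I  mem[L4]=10
2. P3: load  L2  bus=[BusRd]  L2: P0=I P1=I P2=I P3=E  mem[L2]=80
3. P1: store L0 := 29  bus=[BusRdX]  L0: P0=I P1=M P2=I P3=I  mem[L0]=90
4. P2: store L3 := 15  bus=[BusRdX]  L3: P0=I P1=I P2=M P3=I  mem[L3]=40
5. P1: store L4 := 91  bus=[BusRdX,Flush]  L4: P0=I P1=M P2=I P3=I  mem[L4]=91
6. P1: store L4 := 94  bus=[-]  L4: P0=I P1=M P2=I P3=I  mem[L4]=91
7. P1: load  L4  bus=[-]  L4: P0=I P1=M P2=I P3=I  mem[L4]=91
8. P0: load  L4  bus=[BusRd,Flush]  L4: P0=S P1=S P2=I P3=I  mem[L4]=94
9. P0: load  L1  bus=[BusRd]  L1: P0=E P1=I P2=I P3=I  mem[L1]=20
10. P1: load  L4  bus=[-]  L4: P0=S P1=S P2=I P3=I  mem[L4]=94
11. P2: store L4 := 40  bus=[BusRdX]  L4: P0=I P1=I P2=M P3=I  mem[L4]=94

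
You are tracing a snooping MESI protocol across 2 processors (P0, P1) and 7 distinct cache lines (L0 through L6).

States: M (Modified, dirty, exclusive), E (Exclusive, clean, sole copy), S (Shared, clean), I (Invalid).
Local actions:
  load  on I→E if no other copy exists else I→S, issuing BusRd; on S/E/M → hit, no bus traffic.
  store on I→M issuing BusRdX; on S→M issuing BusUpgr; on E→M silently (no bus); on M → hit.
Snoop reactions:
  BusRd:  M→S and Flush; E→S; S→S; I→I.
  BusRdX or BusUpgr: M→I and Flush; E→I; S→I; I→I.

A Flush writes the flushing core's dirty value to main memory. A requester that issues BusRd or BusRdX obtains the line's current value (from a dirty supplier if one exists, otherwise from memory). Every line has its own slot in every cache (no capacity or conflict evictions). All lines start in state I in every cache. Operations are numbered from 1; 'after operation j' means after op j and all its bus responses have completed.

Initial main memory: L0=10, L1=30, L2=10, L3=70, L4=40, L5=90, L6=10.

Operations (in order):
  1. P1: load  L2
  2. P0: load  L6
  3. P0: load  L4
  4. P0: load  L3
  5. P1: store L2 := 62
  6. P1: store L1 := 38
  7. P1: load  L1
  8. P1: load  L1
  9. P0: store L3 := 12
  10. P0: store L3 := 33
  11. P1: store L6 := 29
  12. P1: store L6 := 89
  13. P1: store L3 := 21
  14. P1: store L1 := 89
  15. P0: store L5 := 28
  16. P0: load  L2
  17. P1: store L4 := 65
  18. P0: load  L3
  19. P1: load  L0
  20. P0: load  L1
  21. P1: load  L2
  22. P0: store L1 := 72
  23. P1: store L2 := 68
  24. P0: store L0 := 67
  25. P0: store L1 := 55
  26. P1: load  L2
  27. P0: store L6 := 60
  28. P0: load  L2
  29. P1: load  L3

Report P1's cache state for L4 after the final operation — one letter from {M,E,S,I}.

state = M

[1] P1: load  L2 | P0:I, P1:E(10) | bus: BusRd
[2] P0: load  L6 | P0:E(10), P1:I | bus: BusRd
[3] P0: load  L4 | P0:E(40), P1:I | bus: BusRd
[4] P0: load  L3 | P0:E(70), P1:I | bus: BusRd
[5] P1: store L2 := 62 | P0:I, P1:M(62) | bus: none
[6] P1: store L1 := 38 | P0:I, P1:M(38) | bus: BusRdX
[7] P1: load  L1 | P0:I, P1:M(38) | bus: none
[8] P1: load  L1 | P0:I, P1:M(38) | bus: none
[9] P0: store L3 := 12 | P0:M(12), P1:I | bus: none
[10] P0: store L3 := 33 | P0:M(33), P1:I | bus: none
[11] P1: store L6 := 29 | P0:I, P1:M(29) | bus: BusRdX
[12] P1: store L6 := 89 | P0:I, P1:M(89) | bus: none
[13] P1: store L3 := 21 | P0:I, P1:M(21) | bus: BusRdX,Flush
[14] P1: store L1 := 89 | P0:I, P1:M(89) | bus: none
[15] P0: store L5 := 28 | P0:M(28), P1:I | bus: BusRdX
[16] P0: load  L2 | P0:S(62), P1:S(62) | bus: BusRd,Flush
[17] P1: store L4 := 65 | P0:I, P1:M(65) | bus: BusRdX
[18] P0: load  L3 | P0:S(21), P1:S(21) | bus: BusRd,Flush
[19] P1: load  L0 | P0:I, P1:E(10) | bus: BusRd
[20] P0: load  L1 | P0:S(89), P1:S(89) | bus: BusRd,Flush
[21] P1: load  L2 | P0:S(62), P1:S(62) | bus: none
[22] P0: store L1 := 72 | P0:M(72), P1:I | bus: BusUpgr
[23] P1: store L2 := 68 | P0:I, P1:M(68) | bus: BusUpgr
[24] P0: store L0 := 67 | P0:M(67), P1:I | bus: BusRdX
[25] P0: store L1 := 55 | P0:M(55), P1:I | bus: none
[26] P1: load  L2 | P0:I, P1:M(68) | bus: none
[27] P0: store L6 := 60 | P0:M(60), P1:I | bus: BusRdX,Flush
[28] P0: load  L2 | P0:S(68), P1:S(68) | bus: BusRd,Flush
[29] P1: load  L3 | P0:S(21), P1:S(21) | bus: none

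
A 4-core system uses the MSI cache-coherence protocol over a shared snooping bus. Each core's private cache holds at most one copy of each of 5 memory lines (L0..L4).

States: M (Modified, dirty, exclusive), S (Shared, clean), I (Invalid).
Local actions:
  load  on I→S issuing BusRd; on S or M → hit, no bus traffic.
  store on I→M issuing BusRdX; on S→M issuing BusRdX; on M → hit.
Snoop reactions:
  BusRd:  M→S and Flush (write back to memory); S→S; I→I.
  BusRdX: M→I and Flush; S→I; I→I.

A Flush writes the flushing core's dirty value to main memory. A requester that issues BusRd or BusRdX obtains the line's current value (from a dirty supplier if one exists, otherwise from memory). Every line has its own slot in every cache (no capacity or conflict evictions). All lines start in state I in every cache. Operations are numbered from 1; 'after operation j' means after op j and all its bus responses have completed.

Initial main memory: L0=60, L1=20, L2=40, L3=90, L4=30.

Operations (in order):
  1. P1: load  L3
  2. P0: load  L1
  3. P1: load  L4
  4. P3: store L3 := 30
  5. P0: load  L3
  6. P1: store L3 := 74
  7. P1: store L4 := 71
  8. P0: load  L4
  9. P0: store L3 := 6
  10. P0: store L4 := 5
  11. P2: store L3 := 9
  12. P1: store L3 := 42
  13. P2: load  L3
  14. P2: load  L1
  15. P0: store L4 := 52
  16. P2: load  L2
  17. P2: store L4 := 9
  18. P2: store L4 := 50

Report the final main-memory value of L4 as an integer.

1. P1: load  L3  bus=[BusRd]  L3: P0=I P1=S P2=I P3=I  mem[L3]=90
2. P0: load  L1  bus=[BusRd]  L1: P0=S P1=I P2=I P3=I  mem[L1]=20
3. P1: load  L4  bus=[BusRd]  L4: P0=I P1=S P2=I P3=I  mem[L4]=30
4. P3: store L3 := 30  bus=[BusRdX]  L3: P0=I P1=I P2=I P3=M  mem[L3]=90
5. P0: load  L3  bus=[BusRd,Flush]  L3: P0=S P1=I P2=I P3=S  mem[L3]=30
6. P1: store L3 := 74  bus=[BusRdX]  L3: P0=I P1=M P2=I P3=I  mem[L3]=30
7. P1: store L4 := 71  bus=[BusRdX]  L4: P0=I P1=M P2=I P3=I  mem[L4]=30
8. P0: load  L4  bus=[BusRd,Flush]  L4: P0=S P1=S P2=I P3=I  mem[L4]=71
9. P0: store L3 := 6  bus=[BusRdX,Flush]  L3: P0=M P1=I P2=I P3=I  mem[L3]=74
10. P0: store L4 := 5  bus=[BusRdX]  L4: P0=M P1=I P2=I P3=I  mem[L4]=71
11. P2: store L3 := 9  bus=[BusRdX,Flush]  L3: P0=I P1=I P2=M P3=I  mem[L3]=6
12. P1: store L3 := 42  bus=[BusRdX,Flush]  L3: P0=I P1=M P2=I P3=I  mem[L3]=9
13. P2: load  L3  bus=[BusRd,Flush]  L3: P0=I P1=S P2=S P3=I  mem[L3]=42
14. P2: load  L1  bus=[BusRd]  L1: P0=S P1=I P2=S P3=I  mem[L1]=20
15. P0: store L4 := 52  bus=[-]  L4: P0=M P1=I P2=I P3=I  mem[L4]=71
16. P2: load  L2  bus=[BusRd]  L2: P0=I P1=I P2=S P3=I  mem[L2]=40
17. P2: store L4 := 9  bus=[BusRdX,Flush]  L4: P0=I P1=I P2=M P3=I  mem[L4]=52
18. P2: store L4 := 50  bus=[-]  L4: P0=I P1=I P2=M P3=I  mem[L4]=52

memory[L4] = 52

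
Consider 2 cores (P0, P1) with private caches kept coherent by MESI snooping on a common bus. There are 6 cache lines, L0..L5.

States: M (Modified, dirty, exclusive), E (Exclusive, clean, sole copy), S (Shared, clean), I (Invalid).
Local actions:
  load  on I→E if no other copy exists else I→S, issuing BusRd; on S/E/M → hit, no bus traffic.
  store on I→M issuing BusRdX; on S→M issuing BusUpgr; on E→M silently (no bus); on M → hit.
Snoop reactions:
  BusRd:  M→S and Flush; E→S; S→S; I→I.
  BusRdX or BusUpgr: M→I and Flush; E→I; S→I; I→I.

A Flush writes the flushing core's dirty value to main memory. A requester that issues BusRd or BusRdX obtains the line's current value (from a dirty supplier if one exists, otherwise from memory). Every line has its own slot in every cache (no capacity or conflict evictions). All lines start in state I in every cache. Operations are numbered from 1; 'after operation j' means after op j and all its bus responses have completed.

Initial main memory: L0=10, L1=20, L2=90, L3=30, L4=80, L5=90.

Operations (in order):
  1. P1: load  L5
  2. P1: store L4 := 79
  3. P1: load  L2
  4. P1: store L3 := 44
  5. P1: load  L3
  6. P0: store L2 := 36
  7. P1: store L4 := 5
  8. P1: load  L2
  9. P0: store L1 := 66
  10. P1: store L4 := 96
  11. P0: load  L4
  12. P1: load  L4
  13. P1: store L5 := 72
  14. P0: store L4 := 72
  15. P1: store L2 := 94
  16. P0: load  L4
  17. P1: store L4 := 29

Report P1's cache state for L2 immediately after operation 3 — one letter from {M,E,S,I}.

state = E

1. P1: load  L5  bus=[BusRd]  L5: P0=I P1=E  mem[L5]=90
2. P1: store L4 := 79  bus=[BusRdX]  L4: P0=I P1=M  mem[L4]=80
3. P1: load  L2  bus=[BusRd]  L2: P0=I P1=E  mem[L2]=90
4. P1: store L3 := 44  bus=[BusRdX]  L3: P0=I P1=M  mem[L3]=30
5. P1: load  L3  bus=[-]  L3: P0=I P1=M  mem[L3]=30
6. P0: store L2 := 36  bus=[BusRdX]  L2: P0=M P1=I  mem[L2]=90
7. P1: store L4 := 5  bus=[-]  L4: P0=I P1=M  mem[L4]=80
8. P1: load  L2  bus=[BusRd,Flush]  L2: P0=S P1=S  mem[L2]=36
9. P0: store L1 := 66  bus=[BusRdX]  L1: P0=M P1=I  mem[L1]=20
10. P1: store L4 := 96  bus=[-]  L4: P0=I P1=M  mem[L4]=80
11. P0: load  L4  bus=[BusRd,Flush]  L4: P0=S P1=S  mem[L4]=96
12. P1: load  L4  bus=[-]  L4: P0=S P1=S  mem[L4]=96
13. P1: store L5 := 72  bus=[-]  L5: P0=I P1=M  mem[L5]=90
14. P0: store L4 := 72  bus=[BusUpgr]  L4: P0=M P1=I  mem[L4]=96
15. P1: store L2 := 94  bus=[BusUpgr]  L2: P0=I P1=M  mem[L2]=36
16. P0: load  L4  bus=[-]  L4: P0=M P1=I  mem[L4]=96
17. P1: store L4 := 29  bus=[BusRdX,Flush]  L4: P0=I P1=M  mem[L4]=72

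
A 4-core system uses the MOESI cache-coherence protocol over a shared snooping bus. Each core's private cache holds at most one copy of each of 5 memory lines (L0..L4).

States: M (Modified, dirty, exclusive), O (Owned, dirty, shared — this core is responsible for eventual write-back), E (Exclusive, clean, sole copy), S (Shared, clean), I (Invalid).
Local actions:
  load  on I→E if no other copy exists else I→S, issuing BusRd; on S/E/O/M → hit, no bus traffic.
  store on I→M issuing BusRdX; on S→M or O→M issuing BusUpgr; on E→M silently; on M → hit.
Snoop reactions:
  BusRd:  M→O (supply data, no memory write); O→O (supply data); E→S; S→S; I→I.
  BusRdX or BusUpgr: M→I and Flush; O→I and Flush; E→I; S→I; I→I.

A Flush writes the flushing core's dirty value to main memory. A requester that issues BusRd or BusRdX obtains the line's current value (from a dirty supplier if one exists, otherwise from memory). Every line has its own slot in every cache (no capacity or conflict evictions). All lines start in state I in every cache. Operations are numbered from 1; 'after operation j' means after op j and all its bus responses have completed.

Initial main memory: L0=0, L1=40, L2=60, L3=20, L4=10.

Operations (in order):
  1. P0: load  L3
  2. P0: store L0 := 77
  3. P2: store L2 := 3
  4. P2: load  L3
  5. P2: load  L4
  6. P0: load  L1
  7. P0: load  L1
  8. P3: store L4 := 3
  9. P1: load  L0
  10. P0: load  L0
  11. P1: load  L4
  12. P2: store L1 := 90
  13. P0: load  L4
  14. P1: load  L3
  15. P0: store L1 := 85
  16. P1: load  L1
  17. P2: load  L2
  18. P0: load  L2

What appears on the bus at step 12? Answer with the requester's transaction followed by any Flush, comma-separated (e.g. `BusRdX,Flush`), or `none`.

step 1: P0: load  L3  ⟶  EIII  (L3)  txn=BusRd  M[L3]=20
step 2: P0: store L0 := 77  ⟶  MIII  (L0)  txn=BusRdX  M[L0]=0
step 3: P2: store L2 := 3  ⟶  IIMI  (L2)  txn=BusRdX  M[L2]=60
step 4: P2: load  L3  ⟶  SISI  (L3)  txn=BusRd  M[L3]=20
step 5: P2: load  L4  ⟶  IIEI  (L4)  txn=BusRd  M[L4]=10
step 6: P0: load  L1  ⟶  EIII  (L1)  txn=BusRd  M[L1]=40
step 7: P0: load  L1  ⟶  EIII  (L1)  txn=∅  M[L1]=40
step 8: P3: store L4 := 3  ⟶  IIIM  (L4)  txn=BusRdX  M[L4]=10
step 9: P1: load  L0  ⟶  OSII  (L0)  txn=BusRd  M[L0]=0
step 10: P0: load  L0  ⟶  OSII  (L0)  txn=∅  M[L0]=0
step 11: P1: load  L4  ⟶  ISIO  (L4)  txn=BusRd  M[L4]=10
step 12: P2: store L1 := 90  ⟶  IIMI  (L1)  txn=BusRdX  M[L1]=40
step 13: P0: load  L4  ⟶  SSIO  (L4)  txn=BusRd  M[L4]=10
step 14: P1: load  L3  ⟶  SSSI  (L3)  txn=BusRd  M[L3]=20
step 15: P0: store L1 := 85  ⟶  MIII  (L1)  txn=BusRdX+Flush  M[L1]=90
step 16: P1: load  L1  ⟶  OSII  (L1)  txn=BusRd  M[L1]=90
step 17: P2: load  L2  ⟶  IIMI  (L2)  txn=∅  M[L2]=60
step 18: P0: load  L2  ⟶  SIOI  (L2)  txn=BusRd  M[L2]=60

bus = BusRdX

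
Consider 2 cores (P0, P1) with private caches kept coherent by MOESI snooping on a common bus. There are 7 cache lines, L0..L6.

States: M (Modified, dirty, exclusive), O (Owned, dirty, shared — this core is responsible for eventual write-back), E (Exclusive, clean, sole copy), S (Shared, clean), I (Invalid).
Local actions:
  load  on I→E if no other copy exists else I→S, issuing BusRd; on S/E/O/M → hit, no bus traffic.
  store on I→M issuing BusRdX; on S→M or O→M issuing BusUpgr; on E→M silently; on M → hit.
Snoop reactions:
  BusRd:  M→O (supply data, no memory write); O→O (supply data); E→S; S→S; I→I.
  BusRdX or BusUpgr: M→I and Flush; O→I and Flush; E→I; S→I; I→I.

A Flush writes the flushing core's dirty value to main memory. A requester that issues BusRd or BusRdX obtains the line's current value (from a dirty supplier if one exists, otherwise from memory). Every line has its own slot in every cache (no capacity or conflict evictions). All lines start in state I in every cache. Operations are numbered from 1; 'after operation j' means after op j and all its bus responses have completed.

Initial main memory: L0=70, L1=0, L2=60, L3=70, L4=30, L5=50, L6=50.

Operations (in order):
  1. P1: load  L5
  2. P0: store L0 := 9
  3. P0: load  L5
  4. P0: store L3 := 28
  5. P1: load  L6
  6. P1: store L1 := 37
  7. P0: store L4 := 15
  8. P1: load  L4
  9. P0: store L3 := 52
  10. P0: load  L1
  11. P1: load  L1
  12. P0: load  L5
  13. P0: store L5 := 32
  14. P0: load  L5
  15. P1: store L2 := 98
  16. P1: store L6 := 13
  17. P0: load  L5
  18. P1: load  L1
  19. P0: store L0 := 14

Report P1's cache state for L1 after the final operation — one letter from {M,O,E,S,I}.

[1] P1: load  L5 | P0:I, P1:E(50) | bus: BusRd
[2] P0: store L0 := 9 | P0:M(9), P1:I | bus: BusRdX
[3] P0: load  L5 | P0:S(50), P1:S(50) | bus: BusRd
[4] P0: store L3 := 28 | P0:M(28), P1:I | bus: BusRdX
[5] P1: load  L6 | P0:I, P1:E(50) | bus: BusRd
[6] P1: store L1 := 37 | P0:I, P1:M(37) | bus: BusRdX
[7] P0: store L4 := 15 | P0:M(15), P1:I | bus: BusRdX
[8] P1: load  L4 | P0:O(15), P1:S(15) | bus: BusRd
[9] P0: store L3 := 52 | P0:M(52), P1:I | bus: none
[10] P0: load  L1 | P0:S(37), P1:O(37) | bus: BusRd
[11] P1: load  L1 | P0:S(37), P1:O(37) | bus: none
[12] P0: load  L5 | P0:S(50), P1:S(50) | bus: none
[13] P0: store L5 := 32 | P0:M(32), P1:I | bus: BusUpgr
[14] P0: load  L5 | P0:M(32), P1:I | bus: none
[15] P1: store L2 := 98 | P0:I, P1:M(98) | bus: BusRdX
[16] P1: store L6 := 13 | P0:I, P1:M(13) | bus: none
[17] P0: load  L5 | P0:M(32), P1:I | bus: none
[18] P1: load  L1 | P0:S(37), P1:O(37) | bus: none
[19] P0: store L0 := 14 | P0:M(14), P1:I | bus: none

state = O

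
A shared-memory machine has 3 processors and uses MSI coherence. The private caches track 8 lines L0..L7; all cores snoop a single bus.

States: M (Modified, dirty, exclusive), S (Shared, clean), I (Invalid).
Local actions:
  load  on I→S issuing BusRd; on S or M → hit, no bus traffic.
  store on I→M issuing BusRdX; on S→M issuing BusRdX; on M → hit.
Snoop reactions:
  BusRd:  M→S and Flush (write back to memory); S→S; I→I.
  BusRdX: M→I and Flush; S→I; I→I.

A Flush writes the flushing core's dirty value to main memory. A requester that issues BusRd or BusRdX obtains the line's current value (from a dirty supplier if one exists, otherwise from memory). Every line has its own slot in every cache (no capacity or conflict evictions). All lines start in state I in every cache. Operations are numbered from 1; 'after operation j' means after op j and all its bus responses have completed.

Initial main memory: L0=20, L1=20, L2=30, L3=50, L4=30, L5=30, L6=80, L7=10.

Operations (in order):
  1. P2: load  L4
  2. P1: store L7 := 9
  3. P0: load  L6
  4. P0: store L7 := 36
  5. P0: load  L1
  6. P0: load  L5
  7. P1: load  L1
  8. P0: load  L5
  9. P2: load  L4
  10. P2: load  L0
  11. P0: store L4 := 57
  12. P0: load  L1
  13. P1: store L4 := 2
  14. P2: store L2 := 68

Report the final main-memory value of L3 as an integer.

  op1 P2: load  L4 → I/I/S on L4; bus BusRd; mem=30
  op2 P1: store L7 := 9 → I/M/I on L7; bus BusRdX; mem=10
  op3 P0: load  L6 → S/I/I on L6; bus BusRd; mem=80
  op4 P0: store L7 := 36 → M/I/I on L7; bus BusRdX Flush; mem=9
  op5 P0: load  L1 → S/I/I on L1; bus BusRd; mem=20
  op6 P0: load  L5 → S/I/I on L5; bus BusRd; mem=30
  op7 P1: load  L1 → S/S/I on L1; bus BusRd; mem=20
  op8 P0: load  L5 → S/I/I on L5; bus (none); mem=30
  op9 P2: load  L4 → I/I/S on L4; bus (none); mem=30
  op10 P2: load  L0 → I/I/S on L0; bus BusRd; mem=20
  op11 P0: store L4 := 57 → M/I/I on L4; bus BusRdX; mem=30
  op12 P0: load  L1 → S/S/I on L1; bus (none); mem=20
  op13 P1: store L4 := 2 → I/M/I on L4; bus BusRdX Flush; mem=57
  op14 P2: store L2 := 68 → I/I/M on L2; bus BusRdX; mem=30

memory[L3] = 50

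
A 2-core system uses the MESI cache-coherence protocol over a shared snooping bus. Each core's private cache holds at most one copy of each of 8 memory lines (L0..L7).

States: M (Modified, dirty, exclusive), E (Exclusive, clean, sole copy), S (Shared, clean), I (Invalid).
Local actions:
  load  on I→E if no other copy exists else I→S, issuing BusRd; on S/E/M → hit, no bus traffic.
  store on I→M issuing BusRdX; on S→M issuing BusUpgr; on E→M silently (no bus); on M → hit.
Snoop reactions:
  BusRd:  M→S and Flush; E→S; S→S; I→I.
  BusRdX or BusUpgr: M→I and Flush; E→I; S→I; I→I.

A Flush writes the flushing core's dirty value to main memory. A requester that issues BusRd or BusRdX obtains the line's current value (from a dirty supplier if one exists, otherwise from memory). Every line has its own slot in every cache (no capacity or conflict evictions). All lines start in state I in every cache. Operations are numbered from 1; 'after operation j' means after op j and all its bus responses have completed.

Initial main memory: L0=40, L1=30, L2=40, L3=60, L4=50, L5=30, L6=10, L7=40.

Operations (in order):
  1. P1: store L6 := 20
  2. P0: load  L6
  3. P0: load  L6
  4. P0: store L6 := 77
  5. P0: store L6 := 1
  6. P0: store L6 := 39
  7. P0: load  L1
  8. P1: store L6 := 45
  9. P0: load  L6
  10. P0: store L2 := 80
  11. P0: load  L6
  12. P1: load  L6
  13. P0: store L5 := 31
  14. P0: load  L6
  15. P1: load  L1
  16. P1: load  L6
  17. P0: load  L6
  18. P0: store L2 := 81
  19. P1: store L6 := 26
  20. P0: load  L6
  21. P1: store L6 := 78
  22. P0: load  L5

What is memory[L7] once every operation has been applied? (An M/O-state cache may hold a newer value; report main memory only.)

memory[L7] = 40

step 1: P1: store L6 := 20  ⟶  IM  (L6)  txn=BusRdX  M[L6]=10
step 2: P0: load  L6  ⟶  SS  (L6)  txn=BusRd+Flush  M[L6]=20
step 3: P0: load  L6  ⟶  SS  (L6)  txn=∅  M[L6]=20
step 4: P0: store L6 := 77  ⟶  MI  (L6)  txn=BusUpgr  M[L6]=20
step 5: P0: store L6 := 1  ⟶  MI  (L6)  txn=∅  M[L6]=20
step 6: P0: store L6 := 39  ⟶  MI  (L6)  txn=∅  M[L6]=20
step 7: P0: load  L1  ⟶  EI  (L1)  txn=BusRd  M[L1]=30
step 8: P1: store L6 := 45  ⟶  IM  (L6)  txn=BusRdX+Flush  M[L6]=39
step 9: P0: load  L6  ⟶  SS  (L6)  txn=BusRd+Flush  M[L6]=45
step 10: P0: store L2 := 80  ⟶  MI  (L2)  txn=BusRdX  M[L2]=40
step 11: P0: load  L6  ⟶  SS  (L6)  txn=∅  M[L6]=45
step 12: P1: load  L6  ⟶  SS  (L6)  txn=∅  M[L6]=45
step 13: P0: store L5 := 31  ⟶  MI  (L5)  txn=BusRdX  M[L5]=30
step 14: P0: load  L6  ⟶  SS  (L6)  txn=∅  M[L6]=45
step 15: P1: load  L1  ⟶  SS  (L1)  txn=BusRd  M[L1]=30
step 16: P1: load  L6  ⟶  SS  (L6)  txn=∅  M[L6]=45
step 17: P0: load  L6  ⟶  SS  (L6)  txn=∅  M[L6]=45
step 18: P0: store L2 := 81  ⟶  MI  (L2)  txn=∅  M[L2]=40
step 19: P1: store L6 := 26  ⟶  IM  (L6)  txn=BusUpgr  M[L6]=45
step 20: P0: load  L6  ⟶  SS  (L6)  txn=BusRd+Flush  M[L6]=26
step 21: P1: store L6 := 78  ⟶  IM  (L6)  txn=BusUpgr  M[L6]=26
step 22: P0: load  L5  ⟶  MI  (L5)  txn=∅  M[L5]=30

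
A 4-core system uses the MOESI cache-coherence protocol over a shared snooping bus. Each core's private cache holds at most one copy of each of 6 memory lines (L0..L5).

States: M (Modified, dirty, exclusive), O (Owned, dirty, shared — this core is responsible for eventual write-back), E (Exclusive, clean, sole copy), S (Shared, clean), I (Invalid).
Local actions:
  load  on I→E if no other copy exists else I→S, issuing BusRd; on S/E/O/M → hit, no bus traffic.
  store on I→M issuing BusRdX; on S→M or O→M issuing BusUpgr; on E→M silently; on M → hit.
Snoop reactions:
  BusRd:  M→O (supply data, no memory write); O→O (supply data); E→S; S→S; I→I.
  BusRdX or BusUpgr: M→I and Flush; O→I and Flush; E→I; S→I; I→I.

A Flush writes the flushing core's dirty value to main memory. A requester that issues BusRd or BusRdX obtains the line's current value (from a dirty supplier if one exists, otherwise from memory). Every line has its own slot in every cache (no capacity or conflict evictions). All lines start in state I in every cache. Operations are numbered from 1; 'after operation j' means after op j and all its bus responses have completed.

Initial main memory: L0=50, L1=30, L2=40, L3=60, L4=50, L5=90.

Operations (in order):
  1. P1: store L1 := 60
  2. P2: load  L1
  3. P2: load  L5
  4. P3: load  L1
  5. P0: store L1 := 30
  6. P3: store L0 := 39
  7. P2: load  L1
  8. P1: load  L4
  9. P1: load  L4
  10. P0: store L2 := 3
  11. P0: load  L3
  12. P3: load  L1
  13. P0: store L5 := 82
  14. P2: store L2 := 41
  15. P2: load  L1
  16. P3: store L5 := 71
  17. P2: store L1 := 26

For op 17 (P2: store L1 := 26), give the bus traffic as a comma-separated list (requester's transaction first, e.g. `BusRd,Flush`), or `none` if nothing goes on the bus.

bus = BusUpgr,Flush

  op1 P1: store L1 := 60 → I/M/I/I on L1; bus BusRdX; mem=30
  op2 P2: load  L1 → I/O/S/I on L1; bus BusRd; mem=30
  op3 P2: load  L5 → I/I/E/I on L5; bus BusRd; mem=90
  op4 P3: load  L1 → I/O/S/S on L1; bus BusRd; mem=30
  op5 P0: store L1 := 30 → M/I/I/I on L1; bus BusRdX Flush; mem=60
  op6 P3: store L0 := 39 → I/I/I/M on L0; bus BusRdX; mem=50
  op7 P2: load  L1 → O/I/S/I on L1; bus BusRd; mem=60
  op8 P1: load  L4 → I/E/I/I on L4; bus BusRd; mem=50
  op9 P1: load  L4 → I/E/I/I on L4; bus (none); mem=50
  op10 P0: store L2 := 3 → M/I/I/I on L2; bus BusRdX; mem=40
  op11 P0: load  L3 → E/I/I/I on L3; bus BusRd; mem=60
  op12 P3: load  L1 → O/I/S/S on L1; bus BusRd; mem=60
  op13 P0: store L5 := 82 → M/I/I/I on L5; bus BusRdX; mem=90
  op14 P2: store L2 := 41 → I/I/M/I on L2; bus BusRdX Flush; mem=3
  op15 P2: load  L1 → O/I/S/S on L1; bus (none); mem=60
  op16 P3: store L5 := 71 → I/I/I/M on L5; bus BusRdX Flush; mem=82
  op17 P2: store L1 := 26 → I/I/M/I on L1; bus BusUpgr Flush; mem=30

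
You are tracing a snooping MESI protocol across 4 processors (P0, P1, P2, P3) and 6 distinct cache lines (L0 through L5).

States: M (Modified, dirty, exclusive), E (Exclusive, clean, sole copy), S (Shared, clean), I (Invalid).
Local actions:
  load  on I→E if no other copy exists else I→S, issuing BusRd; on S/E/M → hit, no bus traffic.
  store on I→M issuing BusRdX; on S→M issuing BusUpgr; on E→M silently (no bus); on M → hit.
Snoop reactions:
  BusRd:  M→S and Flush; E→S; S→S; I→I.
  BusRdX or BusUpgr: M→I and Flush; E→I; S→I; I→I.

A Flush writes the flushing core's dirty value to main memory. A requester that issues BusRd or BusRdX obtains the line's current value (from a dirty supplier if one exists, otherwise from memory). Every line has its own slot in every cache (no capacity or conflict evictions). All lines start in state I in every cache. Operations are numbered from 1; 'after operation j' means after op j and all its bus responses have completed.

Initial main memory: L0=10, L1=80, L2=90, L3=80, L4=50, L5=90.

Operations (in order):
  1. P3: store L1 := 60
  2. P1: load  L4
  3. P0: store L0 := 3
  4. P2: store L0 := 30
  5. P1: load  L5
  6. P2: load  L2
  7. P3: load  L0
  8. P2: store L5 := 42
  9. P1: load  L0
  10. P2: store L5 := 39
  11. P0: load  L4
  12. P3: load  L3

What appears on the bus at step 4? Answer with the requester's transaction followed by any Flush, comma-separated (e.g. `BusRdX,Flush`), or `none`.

1. P3: store L1 := 60  bus=[BusRdX]  L1: P0=I P1=I P2=I P3=M  mem[L1]=80
2. P1: load  L4  bus=[BusRd]  L4: P0=I P1=E P2=I P3=I  mem[L4]=50
3. P0: store L0 := 3  bus=[BusRdX]  L0: P0=M P1=I P2=I P3=I  mem[L0]=10
4. P2: store L0 := 30  bus=[BusRdX,Flush]  L0: P0=I P1=I P2=M P3=I  mem[L0]=3
5. P1: load  L5  bus=[BusRd]  L5: P0=I P1=E P2=I P3=I  mem[L5]=90
6. P2: load  L2  bus=[BusRd]  L2: P0=I P1=I P2=E P3=I  mem[L2]=90
7. P3: load  L0  bus=[BusRd,Flush]  L0: P0=I P1=I P2=S P3=S  mem[L0]=30
8. P2: store L5 := 42  bus=[BusRdX]  L5: P0=I P1=I P2=M P3=I  mem[L5]=90
9. P1: load  L0  bus=[BusRd]  L0: P0=I P1=S P2=S P3=S  mem[L0]=30
10. P2: store L5 := 39  bus=[-]  L5: P0=I P1=I P2=M P3=I  mem[L5]=90
11. P0: load  L4  bus=[BusRd]  L4: P0=S P1=S P2=I P3=I  mem[L4]=50
12. P3: load  L3  bus=[BusRd]  L3: P0=I P1=I P2=I P3=E  mem[L3]=80

bus = BusRdX,Flush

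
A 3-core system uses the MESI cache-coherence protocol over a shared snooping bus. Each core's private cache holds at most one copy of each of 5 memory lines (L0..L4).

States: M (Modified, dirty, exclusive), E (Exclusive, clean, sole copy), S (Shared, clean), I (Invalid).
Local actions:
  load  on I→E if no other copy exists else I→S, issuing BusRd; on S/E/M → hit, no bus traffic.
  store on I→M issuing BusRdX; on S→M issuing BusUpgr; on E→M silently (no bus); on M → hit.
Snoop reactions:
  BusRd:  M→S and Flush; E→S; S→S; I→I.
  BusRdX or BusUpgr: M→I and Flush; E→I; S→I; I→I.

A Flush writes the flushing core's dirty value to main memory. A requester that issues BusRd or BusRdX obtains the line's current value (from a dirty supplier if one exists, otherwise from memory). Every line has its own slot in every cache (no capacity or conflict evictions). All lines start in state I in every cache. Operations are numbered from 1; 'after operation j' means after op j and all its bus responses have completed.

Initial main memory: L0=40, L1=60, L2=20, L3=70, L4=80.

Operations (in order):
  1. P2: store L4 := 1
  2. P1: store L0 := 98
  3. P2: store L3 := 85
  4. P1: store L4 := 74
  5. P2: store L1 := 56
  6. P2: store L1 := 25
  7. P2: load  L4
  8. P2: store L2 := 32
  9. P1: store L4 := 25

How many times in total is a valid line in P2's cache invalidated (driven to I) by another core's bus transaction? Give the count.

  op1 P2: store L4 := 1 → I/I/M on L4; bus BusRdX; mem=80
  op2 P1: store L0 := 98 → I/M/I on L0; bus BusRdX; mem=40
  op3 P2: store L3 := 85 → I/I/M on L3; bus BusRdX; mem=70
  op4 P1: store L4 := 74 → I/M/I on L4; bus BusRdX Flush; mem=1
  op5 P2: store L1 := 56 → I/I/M on L1; bus BusRdX; mem=60
  op6 P2: store L1 := 25 → I/I/M on L1; bus (none); mem=60
  op7 P2: load  L4 → I/S/S on L4; bus BusRd Flush; mem=74
  op8 P2: store L2 := 32 → I/I/M on L2; bus BusRdX; mem=20
  op9 P1: store L4 := 25 → I/M/I on L4; bus BusUpgr; mem=74

invalidations = 2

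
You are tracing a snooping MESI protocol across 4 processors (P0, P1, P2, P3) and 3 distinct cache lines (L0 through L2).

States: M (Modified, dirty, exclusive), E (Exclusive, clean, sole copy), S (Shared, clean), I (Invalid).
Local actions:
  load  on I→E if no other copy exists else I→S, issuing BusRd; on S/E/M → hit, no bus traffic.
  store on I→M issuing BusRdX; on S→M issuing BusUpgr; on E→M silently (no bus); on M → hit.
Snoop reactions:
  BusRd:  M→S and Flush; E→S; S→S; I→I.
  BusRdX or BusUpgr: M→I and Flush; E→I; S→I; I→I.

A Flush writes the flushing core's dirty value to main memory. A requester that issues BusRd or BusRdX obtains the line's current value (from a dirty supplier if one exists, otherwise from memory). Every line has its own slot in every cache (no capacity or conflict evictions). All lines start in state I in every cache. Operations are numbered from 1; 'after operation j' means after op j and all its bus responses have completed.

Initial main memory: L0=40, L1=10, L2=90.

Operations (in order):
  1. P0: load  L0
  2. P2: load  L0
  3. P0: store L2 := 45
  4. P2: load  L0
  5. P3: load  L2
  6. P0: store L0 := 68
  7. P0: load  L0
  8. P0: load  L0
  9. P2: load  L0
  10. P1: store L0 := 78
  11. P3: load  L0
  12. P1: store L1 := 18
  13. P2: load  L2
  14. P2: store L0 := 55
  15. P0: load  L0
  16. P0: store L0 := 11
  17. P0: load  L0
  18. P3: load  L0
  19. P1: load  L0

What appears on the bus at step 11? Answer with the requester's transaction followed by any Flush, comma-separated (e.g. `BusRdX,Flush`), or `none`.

bus = BusRd,Flush

  op1 P0: load  L0 → E/I/I/I on L0; bus BusRd; mem=40
  op2 P2: load  L0 → S/I/S/I on L0; bus BusRd; mem=40
  op3 P0: store L2 := 45 → M/I/I/I on L2; bus BusRdX; mem=90
  op4 P2: load  L0 → S/I/S/I on L0; bus (none); mem=40
  op5 P3: load  L2 → S/I/I/S on L2; bus BusRd Flush; mem=45
  op6 P0: store L0 := 68 → M/I/I/I on L0; bus BusUpgr; mem=40
  op7 P0: load  L0 → M/I/I/I on L0; bus (none); mem=40
  op8 P0: load  L0 → M/I/I/I on L0; bus (none); mem=40
  op9 P2: load  L0 → S/I/S/I on L0; bus BusRd Flush; mem=68
  op10 P1: store L0 := 78 → I/M/I/I on L0; bus BusRdX; mem=68
  op11 P3: load  L0 → I/S/I/S on L0; bus BusRd Flush; mem=78
  op12 P1: store L1 := 18 → I/M/I/I on L1; bus BusRdX; mem=10
  op13 P2: load  L2 → S/I/S/S on L2; bus BusRd; mem=45
  op14 P2: store L0 := 55 → I/I/M/I on L0; bus BusRdX; mem=78
  op15 P0: load  L0 → S/I/S/I on L0; bus BusRd Flush; mem=55
  op16 P0: store L0 := 11 → M/I/I/I on L0; bus BusUpgr; mem=55
  op17 P0: load  L0 → M/I/I/I on L0; bus (none); mem=55
  op18 P3: load  L0 → S/I/I/S on L0; bus BusRd Flush; mem=11
  op19 P1: load  L0 → S/S/I/S on L0; bus BusRd; mem=11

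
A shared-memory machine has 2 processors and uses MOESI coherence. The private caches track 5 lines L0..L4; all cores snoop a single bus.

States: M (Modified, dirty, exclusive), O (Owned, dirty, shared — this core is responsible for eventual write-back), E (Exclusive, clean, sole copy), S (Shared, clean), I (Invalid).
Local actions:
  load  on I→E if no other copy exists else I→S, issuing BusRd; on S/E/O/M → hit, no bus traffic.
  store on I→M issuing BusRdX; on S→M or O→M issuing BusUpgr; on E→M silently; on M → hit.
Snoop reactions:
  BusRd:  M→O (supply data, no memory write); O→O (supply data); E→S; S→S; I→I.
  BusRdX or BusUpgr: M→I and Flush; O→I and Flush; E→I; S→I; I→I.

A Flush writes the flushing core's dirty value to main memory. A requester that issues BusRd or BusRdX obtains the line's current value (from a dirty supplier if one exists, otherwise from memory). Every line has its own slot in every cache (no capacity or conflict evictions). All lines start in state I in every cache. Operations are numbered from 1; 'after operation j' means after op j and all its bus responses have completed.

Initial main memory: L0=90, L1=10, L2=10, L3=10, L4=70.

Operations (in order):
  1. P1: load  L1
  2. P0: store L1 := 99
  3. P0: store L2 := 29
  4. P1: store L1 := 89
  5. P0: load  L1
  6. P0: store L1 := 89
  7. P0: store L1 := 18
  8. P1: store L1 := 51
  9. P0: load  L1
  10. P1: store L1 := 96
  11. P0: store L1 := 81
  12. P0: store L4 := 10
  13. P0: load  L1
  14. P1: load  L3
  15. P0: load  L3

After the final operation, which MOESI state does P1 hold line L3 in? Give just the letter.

state = S

1. P1: load  L1  bus=[BusRd]  L1: P0=I P1=E  mem[L1]=10
2. P0: store L1 := 99  bus=[BusRdX]  L1: P0=M P1=I  mem[L1]=10
3. P0: store L2 := 29  bus=[BusRdX]  L2: P0=M P1=I  mem[L2]=10
4. P1: store L1 := 89  bus=[BusRdX,Flush]  L1: P0=I P1=M  mem[L1]=99
5. P0: load  L1  bus=[BusRd]  L1: P0=S P1=O  mem[L1]=99
6. P0: store L1 := 89  bus=[BusUpgr,Flush]  L1: P0=M P1=I  mem[L1]=89
7. P0: store L1 := 18  bus=[-]  L1: P0=M P1=I  mem[L1]=89
8. P1: store L1 := 51  bus=[BusRdX,Flush]  L1: P0=I P1=M  mem[L1]=18
9. P0: load  L1  bus=[BusRd]  L1: P0=S P1=O  mem[L1]=18
10. P1: store L1 := 96  bus=[BusUpgr]  L1: P0=I P1=M  mem[L1]=18
11. P0: store L1 := 81  bus=[BusRdX,Flush]  L1: P0=M P1=I  mem[L1]=96
12. P0: store L4 := 10  bus=[BusRdX]  L4: P0=M P1=I  mem[L4]=70
13. P0: load  L1  bus=[-]  L1: P0=M P1=I  mem[L1]=96
14. P1: load  L3  bus=[BusRd]  L3: P0=I P1=E  mem[L3]=10
15. P0: load  L3  bus=[BusRd]  L3: P0=S P1=S  mem[L3]=10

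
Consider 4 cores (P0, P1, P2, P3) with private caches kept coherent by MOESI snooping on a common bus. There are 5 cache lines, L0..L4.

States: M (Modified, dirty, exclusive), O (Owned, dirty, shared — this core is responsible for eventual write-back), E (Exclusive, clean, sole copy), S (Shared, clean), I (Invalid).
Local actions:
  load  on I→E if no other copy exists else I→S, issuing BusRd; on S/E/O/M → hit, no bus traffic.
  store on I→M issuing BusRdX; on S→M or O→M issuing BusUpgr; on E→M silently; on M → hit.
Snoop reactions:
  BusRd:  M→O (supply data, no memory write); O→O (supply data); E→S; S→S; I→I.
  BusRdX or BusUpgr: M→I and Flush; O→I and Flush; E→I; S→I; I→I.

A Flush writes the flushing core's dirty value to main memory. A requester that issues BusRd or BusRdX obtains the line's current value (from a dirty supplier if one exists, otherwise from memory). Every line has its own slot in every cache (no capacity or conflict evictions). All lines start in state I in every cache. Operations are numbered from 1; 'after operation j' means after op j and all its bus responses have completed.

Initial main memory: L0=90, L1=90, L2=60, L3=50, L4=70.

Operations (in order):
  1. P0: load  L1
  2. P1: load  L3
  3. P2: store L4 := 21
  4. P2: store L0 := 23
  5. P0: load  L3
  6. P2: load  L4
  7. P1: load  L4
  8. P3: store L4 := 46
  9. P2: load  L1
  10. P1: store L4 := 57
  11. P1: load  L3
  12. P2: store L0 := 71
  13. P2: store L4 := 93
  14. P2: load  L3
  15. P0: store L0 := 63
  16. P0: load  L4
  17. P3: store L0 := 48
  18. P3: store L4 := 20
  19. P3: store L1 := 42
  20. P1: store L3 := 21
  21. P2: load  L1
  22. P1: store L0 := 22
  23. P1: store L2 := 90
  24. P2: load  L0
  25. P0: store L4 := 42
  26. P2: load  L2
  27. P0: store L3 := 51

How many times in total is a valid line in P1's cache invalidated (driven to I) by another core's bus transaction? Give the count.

[1] P0: load  L1 | P0:E(90), P1:I, P2:I, P3:I | bus: BusRd
[2] P1: load  L3 | P0:I, P1:E(50), P2:I, P3:I | bus: BusRd
[3] P2: store L4 := 21 | P0:I, P1:I, P2:M(21), P3:I | bus: BusRdX
[4] P2: store L0 := 23 | P0:I, P1:I, P2:M(23), P3:I | bus: BusRdX
[5] P0: load  L3 | P0:S(50), P1:S(50), P2:I, P3:I | bus: BusRd
[6] P2: load  L4 | P0:I, P1:I, P2:M(21), P3:I | bus: none
[7] P1: load  L4 | P0:I, P1:S(21), P2:O(21), P3:I | bus: BusRd
[8] P3: store L4 := 46 | P0:I, P1:I, P2:I, P3:M(46) | bus: BusRdX,Flush
[9] P2: load  L1 | P0:S(90), P1:I, P2:S(90), P3:I | bus: BusRd
[10] P1: store L4 := 57 | P0:I, P1:M(57), P2:I, P3:I | bus: BusRdX,Flush
[11] P1: load  L3 | P0:S(50), P1:S(50), P2:I, P3:I | bus: none
[12] P2: store L0 := 71 | P0:I, P1:I, P2:M(71), P3:I | bus: none
[13] P2: store L4 := 93 | P0:I, P1:I, P2:M(93), P3:I | bus: BusRdX,Flush
[14] P2: load  L3 | P0:S(50), P1:S(50), P2:S(50), P3:I | bus: BusRd
[15] P0: store L0 := 63 | P0:M(63), P1:I, P2:I, P3:I | bus: BusRdX,Flush
[16] P0: load  L4 | P0:S(93), P1:I, P2:O(93), P3:I | bus: BusRd
[17] P3: store L0 := 48 | P0:I, P1:I, P2:I, P3:M(48) | bus: BusRdX,Flush
[18] P3: store L4 := 20 | P0:I, P1:I, P2:I, P3:M(20) | bus: BusRdX,Flush
[19] P3: store L1 := 42 | P0:I, P1:I, P2:I, P3:M(42) | bus: BusRdX
[20] P1: store L3 := 21 | P0:I, P1:M(21), P2:I, P3:I | bus: BusUpgr
[21] P2: load  L1 | P0:I, P1:I, P2:S(42), P3:O(42) | bus: BusRd
[22] P1: store L0 := 22 | P0:I, P1:M(22), P2:I, P3:I | bus: BusRdX,Flush
[23] P1: store L2 := 90 | P0:I, P1:M(90), P2:I, P3:I | bus: BusRdX
[24] P2: load  L0 | P0:I, P1:O(22), P2:S(22), P3:I | bus: BusRd
[25] P0: store L4 := 42 | P0:M(42), P1:I, P2:I, P3:I | bus: BusRdX,Flush
[26] P2: load  L2 | P0:I, P1:O(90), P2:S(90), P3:I | bus: BusRd
[27] P0: store L3 := 51 | P0:M(51), P1:I, P2:I, P3:I | bus: BusRdX,Flush

invalidations = 3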